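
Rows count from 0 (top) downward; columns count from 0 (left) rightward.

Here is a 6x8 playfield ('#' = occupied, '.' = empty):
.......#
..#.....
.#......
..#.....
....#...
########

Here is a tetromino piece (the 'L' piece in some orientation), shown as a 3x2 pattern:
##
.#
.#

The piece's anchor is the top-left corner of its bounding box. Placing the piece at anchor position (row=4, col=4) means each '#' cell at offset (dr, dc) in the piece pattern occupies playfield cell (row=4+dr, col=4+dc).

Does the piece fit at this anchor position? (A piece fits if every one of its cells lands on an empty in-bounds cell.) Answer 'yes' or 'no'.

Check each piece cell at anchor (4, 4):
  offset (0,0) -> (4,4): occupied ('#') -> FAIL
  offset (0,1) -> (4,5): empty -> OK
  offset (1,1) -> (5,5): occupied ('#') -> FAIL
  offset (2,1) -> (6,5): out of bounds -> FAIL
All cells valid: no

Answer: no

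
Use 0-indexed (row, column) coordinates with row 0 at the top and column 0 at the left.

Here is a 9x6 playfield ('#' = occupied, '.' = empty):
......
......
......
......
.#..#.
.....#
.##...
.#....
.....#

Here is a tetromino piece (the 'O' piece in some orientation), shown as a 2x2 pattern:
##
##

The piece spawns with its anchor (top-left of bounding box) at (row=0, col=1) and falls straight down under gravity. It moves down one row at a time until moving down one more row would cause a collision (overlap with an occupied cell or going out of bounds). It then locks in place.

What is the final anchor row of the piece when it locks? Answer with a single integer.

Spawn at (row=0, col=1). Try each row:
  row 0: fits
  row 1: fits
  row 2: fits
  row 3: blocked -> lock at row 2

Answer: 2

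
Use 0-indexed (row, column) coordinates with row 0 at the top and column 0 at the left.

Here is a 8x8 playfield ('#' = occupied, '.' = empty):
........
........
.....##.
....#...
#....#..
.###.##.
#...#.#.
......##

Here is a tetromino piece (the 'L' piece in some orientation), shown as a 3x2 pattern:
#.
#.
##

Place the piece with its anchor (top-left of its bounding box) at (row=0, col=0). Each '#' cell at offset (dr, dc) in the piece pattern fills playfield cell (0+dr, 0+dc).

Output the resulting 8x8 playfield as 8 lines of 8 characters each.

Answer: #.......
#.......
##...##.
....#...
#....#..
.###.##.
#...#.#.
......##

Derivation:
Fill (0+0,0+0) = (0,0)
Fill (0+1,0+0) = (1,0)
Fill (0+2,0+0) = (2,0)
Fill (0+2,0+1) = (2,1)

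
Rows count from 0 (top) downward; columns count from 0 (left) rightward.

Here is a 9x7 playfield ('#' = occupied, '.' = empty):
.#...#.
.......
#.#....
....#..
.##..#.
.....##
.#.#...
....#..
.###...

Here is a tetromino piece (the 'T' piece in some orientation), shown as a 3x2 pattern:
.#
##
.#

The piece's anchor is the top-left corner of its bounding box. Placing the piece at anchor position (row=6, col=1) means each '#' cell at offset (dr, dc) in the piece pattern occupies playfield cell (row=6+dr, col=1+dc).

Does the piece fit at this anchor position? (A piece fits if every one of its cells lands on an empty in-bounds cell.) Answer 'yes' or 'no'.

Check each piece cell at anchor (6, 1):
  offset (0,1) -> (6,2): empty -> OK
  offset (1,0) -> (7,1): empty -> OK
  offset (1,1) -> (7,2): empty -> OK
  offset (2,1) -> (8,2): occupied ('#') -> FAIL
All cells valid: no

Answer: no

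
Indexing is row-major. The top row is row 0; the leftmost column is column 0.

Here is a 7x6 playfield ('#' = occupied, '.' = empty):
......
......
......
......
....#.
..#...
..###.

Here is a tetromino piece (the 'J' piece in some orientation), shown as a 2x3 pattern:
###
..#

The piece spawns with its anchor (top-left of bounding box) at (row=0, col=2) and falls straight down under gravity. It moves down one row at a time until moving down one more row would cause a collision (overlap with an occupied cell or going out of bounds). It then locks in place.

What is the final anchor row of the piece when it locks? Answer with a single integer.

Answer: 2

Derivation:
Spawn at (row=0, col=2). Try each row:
  row 0: fits
  row 1: fits
  row 2: fits
  row 3: blocked -> lock at row 2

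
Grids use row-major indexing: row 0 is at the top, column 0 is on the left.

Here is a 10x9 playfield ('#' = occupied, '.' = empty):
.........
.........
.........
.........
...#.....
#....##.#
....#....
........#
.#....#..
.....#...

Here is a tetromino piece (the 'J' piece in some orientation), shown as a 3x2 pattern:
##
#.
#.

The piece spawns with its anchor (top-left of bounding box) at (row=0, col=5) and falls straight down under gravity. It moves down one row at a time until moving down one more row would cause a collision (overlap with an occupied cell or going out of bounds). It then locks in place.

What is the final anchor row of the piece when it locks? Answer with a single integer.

Spawn at (row=0, col=5). Try each row:
  row 0: fits
  row 1: fits
  row 2: fits
  row 3: blocked -> lock at row 2

Answer: 2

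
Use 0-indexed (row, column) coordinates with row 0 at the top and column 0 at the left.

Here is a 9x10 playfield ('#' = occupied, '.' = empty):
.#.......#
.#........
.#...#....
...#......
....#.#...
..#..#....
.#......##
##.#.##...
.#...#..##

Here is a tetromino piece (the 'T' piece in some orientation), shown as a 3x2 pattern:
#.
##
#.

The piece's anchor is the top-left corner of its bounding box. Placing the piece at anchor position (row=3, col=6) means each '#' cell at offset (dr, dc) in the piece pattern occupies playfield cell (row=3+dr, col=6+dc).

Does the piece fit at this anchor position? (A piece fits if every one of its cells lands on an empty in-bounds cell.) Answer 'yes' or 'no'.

Answer: no

Derivation:
Check each piece cell at anchor (3, 6):
  offset (0,0) -> (3,6): empty -> OK
  offset (1,0) -> (4,6): occupied ('#') -> FAIL
  offset (1,1) -> (4,7): empty -> OK
  offset (2,0) -> (5,6): empty -> OK
All cells valid: no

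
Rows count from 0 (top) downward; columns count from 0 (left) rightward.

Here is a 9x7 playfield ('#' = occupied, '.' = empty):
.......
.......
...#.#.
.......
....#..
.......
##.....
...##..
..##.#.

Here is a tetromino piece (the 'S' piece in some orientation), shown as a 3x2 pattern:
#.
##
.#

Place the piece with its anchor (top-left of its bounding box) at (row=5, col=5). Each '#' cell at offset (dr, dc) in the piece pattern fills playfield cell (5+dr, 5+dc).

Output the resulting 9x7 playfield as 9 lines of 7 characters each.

Answer: .......
.......
...#.#.
.......
....#..
.....#.
##...##
...##.#
..##.#.

Derivation:
Fill (5+0,5+0) = (5,5)
Fill (5+1,5+0) = (6,5)
Fill (5+1,5+1) = (6,6)
Fill (5+2,5+1) = (7,6)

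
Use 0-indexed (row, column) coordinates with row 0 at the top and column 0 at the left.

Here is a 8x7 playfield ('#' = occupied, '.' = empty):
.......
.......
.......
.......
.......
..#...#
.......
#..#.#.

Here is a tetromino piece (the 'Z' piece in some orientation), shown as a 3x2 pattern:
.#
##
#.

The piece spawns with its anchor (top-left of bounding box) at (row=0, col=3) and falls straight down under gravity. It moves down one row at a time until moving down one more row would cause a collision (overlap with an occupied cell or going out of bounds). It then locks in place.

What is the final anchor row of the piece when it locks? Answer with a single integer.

Spawn at (row=0, col=3). Try each row:
  row 0: fits
  row 1: fits
  row 2: fits
  row 3: fits
  row 4: fits
  row 5: blocked -> lock at row 4

Answer: 4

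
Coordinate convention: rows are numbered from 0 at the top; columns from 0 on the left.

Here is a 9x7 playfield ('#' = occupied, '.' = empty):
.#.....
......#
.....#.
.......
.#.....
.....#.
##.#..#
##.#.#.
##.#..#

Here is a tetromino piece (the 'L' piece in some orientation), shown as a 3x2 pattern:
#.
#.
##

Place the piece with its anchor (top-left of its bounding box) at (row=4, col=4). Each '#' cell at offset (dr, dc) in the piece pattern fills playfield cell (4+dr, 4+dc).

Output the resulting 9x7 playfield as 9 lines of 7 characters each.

Fill (4+0,4+0) = (4,4)
Fill (4+1,4+0) = (5,4)
Fill (4+2,4+0) = (6,4)
Fill (4+2,4+1) = (6,5)

Answer: .#.....
......#
.....#.
.......
.#..#..
....##.
##.####
##.#.#.
##.#..#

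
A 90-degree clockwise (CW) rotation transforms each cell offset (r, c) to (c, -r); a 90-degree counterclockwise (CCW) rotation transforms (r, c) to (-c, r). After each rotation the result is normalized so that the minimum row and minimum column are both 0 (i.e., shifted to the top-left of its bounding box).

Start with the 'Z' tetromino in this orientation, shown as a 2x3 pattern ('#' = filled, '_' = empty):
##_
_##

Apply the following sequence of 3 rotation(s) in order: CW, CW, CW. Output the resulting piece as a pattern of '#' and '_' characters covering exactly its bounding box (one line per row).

Answer: _#
##
#_

Derivation:
Start:
##_
_##
After rotation 1 (CW):
_#
##
#_
After rotation 2 (CW):
##_
_##
After rotation 3 (CW):
_#
##
#_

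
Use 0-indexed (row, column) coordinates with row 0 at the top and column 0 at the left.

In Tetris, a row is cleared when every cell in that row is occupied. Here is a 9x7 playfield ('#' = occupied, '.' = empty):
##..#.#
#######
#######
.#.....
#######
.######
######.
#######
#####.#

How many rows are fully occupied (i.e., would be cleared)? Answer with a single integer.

Check each row:
  row 0: 3 empty cells -> not full
  row 1: 0 empty cells -> FULL (clear)
  row 2: 0 empty cells -> FULL (clear)
  row 3: 6 empty cells -> not full
  row 4: 0 empty cells -> FULL (clear)
  row 5: 1 empty cell -> not full
  row 6: 1 empty cell -> not full
  row 7: 0 empty cells -> FULL (clear)
  row 8: 1 empty cell -> not full
Total rows cleared: 4

Answer: 4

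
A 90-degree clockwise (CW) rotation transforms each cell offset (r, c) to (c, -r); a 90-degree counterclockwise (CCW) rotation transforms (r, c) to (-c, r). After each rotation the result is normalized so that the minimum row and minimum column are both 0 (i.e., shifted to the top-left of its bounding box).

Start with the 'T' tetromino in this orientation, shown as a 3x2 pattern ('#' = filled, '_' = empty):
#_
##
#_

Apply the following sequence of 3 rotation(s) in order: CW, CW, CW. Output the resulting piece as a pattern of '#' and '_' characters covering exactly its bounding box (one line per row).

Start:
#_
##
#_
After rotation 1 (CW):
###
_#_
After rotation 2 (CW):
_#
##
_#
After rotation 3 (CW):
_#_
###

Answer: _#_
###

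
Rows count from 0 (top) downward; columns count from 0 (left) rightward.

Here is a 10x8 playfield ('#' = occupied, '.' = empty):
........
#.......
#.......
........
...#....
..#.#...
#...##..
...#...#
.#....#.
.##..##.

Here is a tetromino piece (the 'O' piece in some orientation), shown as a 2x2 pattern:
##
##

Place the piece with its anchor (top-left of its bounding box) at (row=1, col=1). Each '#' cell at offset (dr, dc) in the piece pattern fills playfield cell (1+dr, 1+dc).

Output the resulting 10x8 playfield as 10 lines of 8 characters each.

Answer: ........
###.....
###.....
........
...#....
..#.#...
#...##..
...#...#
.#....#.
.##..##.

Derivation:
Fill (1+0,1+0) = (1,1)
Fill (1+0,1+1) = (1,2)
Fill (1+1,1+0) = (2,1)
Fill (1+1,1+1) = (2,2)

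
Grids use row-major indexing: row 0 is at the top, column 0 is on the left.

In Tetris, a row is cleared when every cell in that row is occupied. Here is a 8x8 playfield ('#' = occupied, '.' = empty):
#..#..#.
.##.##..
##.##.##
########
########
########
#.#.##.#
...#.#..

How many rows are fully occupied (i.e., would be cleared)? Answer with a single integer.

Check each row:
  row 0: 5 empty cells -> not full
  row 1: 4 empty cells -> not full
  row 2: 2 empty cells -> not full
  row 3: 0 empty cells -> FULL (clear)
  row 4: 0 empty cells -> FULL (clear)
  row 5: 0 empty cells -> FULL (clear)
  row 6: 3 empty cells -> not full
  row 7: 6 empty cells -> not full
Total rows cleared: 3

Answer: 3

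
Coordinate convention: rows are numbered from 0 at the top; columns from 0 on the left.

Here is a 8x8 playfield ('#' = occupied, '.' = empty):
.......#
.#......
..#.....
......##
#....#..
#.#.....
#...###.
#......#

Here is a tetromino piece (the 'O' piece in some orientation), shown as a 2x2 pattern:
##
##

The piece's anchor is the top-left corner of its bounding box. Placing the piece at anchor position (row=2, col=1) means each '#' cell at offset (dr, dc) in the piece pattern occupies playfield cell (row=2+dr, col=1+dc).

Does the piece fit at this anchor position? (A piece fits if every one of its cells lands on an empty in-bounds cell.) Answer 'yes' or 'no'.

Answer: no

Derivation:
Check each piece cell at anchor (2, 1):
  offset (0,0) -> (2,1): empty -> OK
  offset (0,1) -> (2,2): occupied ('#') -> FAIL
  offset (1,0) -> (3,1): empty -> OK
  offset (1,1) -> (3,2): empty -> OK
All cells valid: no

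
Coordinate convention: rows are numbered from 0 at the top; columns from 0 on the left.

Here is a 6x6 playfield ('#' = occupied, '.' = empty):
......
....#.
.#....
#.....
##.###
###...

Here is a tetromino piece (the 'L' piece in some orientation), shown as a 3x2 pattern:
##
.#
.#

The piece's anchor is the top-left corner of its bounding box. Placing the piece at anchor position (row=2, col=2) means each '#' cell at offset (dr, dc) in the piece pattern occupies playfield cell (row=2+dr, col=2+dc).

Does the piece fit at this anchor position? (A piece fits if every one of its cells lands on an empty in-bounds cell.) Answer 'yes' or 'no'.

Answer: no

Derivation:
Check each piece cell at anchor (2, 2):
  offset (0,0) -> (2,2): empty -> OK
  offset (0,1) -> (2,3): empty -> OK
  offset (1,1) -> (3,3): empty -> OK
  offset (2,1) -> (4,3): occupied ('#') -> FAIL
All cells valid: no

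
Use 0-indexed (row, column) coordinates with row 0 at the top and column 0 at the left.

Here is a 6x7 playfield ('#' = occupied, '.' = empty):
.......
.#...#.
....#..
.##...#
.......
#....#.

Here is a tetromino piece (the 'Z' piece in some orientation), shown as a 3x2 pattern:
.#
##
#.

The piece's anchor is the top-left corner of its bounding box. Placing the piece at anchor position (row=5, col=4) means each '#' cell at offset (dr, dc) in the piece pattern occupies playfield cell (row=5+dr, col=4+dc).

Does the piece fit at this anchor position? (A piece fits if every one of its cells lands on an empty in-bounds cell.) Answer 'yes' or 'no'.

Check each piece cell at anchor (5, 4):
  offset (0,1) -> (5,5): occupied ('#') -> FAIL
  offset (1,0) -> (6,4): out of bounds -> FAIL
  offset (1,1) -> (6,5): out of bounds -> FAIL
  offset (2,0) -> (7,4): out of bounds -> FAIL
All cells valid: no

Answer: no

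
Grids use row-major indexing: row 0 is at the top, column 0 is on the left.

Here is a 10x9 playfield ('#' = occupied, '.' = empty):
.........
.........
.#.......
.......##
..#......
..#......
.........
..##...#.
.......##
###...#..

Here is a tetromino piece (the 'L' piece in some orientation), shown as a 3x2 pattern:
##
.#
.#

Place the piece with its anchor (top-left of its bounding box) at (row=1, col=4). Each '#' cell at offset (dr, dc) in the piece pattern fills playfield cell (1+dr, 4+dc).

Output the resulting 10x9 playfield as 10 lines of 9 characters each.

Answer: .........
....##...
.#...#...
.....#.##
..#......
..#......
.........
..##...#.
.......##
###...#..

Derivation:
Fill (1+0,4+0) = (1,4)
Fill (1+0,4+1) = (1,5)
Fill (1+1,4+1) = (2,5)
Fill (1+2,4+1) = (3,5)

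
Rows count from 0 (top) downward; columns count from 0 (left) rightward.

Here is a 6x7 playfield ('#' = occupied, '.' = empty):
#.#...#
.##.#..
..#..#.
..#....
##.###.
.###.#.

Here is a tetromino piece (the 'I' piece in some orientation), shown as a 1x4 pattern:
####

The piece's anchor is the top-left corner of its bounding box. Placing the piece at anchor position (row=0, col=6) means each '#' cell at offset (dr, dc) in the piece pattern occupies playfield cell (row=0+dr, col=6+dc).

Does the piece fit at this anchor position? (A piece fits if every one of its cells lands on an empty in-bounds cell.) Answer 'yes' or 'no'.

Check each piece cell at anchor (0, 6):
  offset (0,0) -> (0,6): occupied ('#') -> FAIL
  offset (0,1) -> (0,7): out of bounds -> FAIL
  offset (0,2) -> (0,8): out of bounds -> FAIL
  offset (0,3) -> (0,9): out of bounds -> FAIL
All cells valid: no

Answer: no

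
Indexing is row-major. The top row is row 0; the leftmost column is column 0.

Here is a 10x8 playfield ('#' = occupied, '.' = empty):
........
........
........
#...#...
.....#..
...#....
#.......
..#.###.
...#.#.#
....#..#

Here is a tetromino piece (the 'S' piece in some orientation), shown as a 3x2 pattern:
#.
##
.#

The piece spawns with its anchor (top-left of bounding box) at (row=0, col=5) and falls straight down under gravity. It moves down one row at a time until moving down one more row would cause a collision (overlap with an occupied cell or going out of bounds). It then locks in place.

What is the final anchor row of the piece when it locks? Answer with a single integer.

Answer: 2

Derivation:
Spawn at (row=0, col=5). Try each row:
  row 0: fits
  row 1: fits
  row 2: fits
  row 3: blocked -> lock at row 2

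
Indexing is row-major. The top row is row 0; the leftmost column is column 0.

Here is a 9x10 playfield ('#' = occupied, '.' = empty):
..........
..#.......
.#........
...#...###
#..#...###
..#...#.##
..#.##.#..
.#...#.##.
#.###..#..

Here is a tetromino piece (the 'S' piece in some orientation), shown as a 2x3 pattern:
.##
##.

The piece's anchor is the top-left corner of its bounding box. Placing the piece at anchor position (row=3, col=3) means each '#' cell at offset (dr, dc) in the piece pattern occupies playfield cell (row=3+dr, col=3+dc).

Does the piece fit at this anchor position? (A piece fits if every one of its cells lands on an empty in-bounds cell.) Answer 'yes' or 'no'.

Check each piece cell at anchor (3, 3):
  offset (0,1) -> (3,4): empty -> OK
  offset (0,2) -> (3,5): empty -> OK
  offset (1,0) -> (4,3): occupied ('#') -> FAIL
  offset (1,1) -> (4,4): empty -> OK
All cells valid: no

Answer: no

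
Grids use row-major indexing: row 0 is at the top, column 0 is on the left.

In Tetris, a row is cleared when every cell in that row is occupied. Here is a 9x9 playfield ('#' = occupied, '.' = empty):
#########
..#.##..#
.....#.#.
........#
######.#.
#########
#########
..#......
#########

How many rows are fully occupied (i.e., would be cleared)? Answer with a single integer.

Answer: 4

Derivation:
Check each row:
  row 0: 0 empty cells -> FULL (clear)
  row 1: 5 empty cells -> not full
  row 2: 7 empty cells -> not full
  row 3: 8 empty cells -> not full
  row 4: 2 empty cells -> not full
  row 5: 0 empty cells -> FULL (clear)
  row 6: 0 empty cells -> FULL (clear)
  row 7: 8 empty cells -> not full
  row 8: 0 empty cells -> FULL (clear)
Total rows cleared: 4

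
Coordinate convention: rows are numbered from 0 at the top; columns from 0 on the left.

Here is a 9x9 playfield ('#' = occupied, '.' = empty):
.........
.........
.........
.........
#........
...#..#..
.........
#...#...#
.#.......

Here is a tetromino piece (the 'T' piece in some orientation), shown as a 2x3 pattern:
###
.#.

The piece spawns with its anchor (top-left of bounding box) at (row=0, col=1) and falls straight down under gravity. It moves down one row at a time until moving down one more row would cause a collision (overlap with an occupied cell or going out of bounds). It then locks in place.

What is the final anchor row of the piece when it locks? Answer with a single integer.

Spawn at (row=0, col=1). Try each row:
  row 0: fits
  row 1: fits
  row 2: fits
  row 3: fits
  row 4: fits
  row 5: blocked -> lock at row 4

Answer: 4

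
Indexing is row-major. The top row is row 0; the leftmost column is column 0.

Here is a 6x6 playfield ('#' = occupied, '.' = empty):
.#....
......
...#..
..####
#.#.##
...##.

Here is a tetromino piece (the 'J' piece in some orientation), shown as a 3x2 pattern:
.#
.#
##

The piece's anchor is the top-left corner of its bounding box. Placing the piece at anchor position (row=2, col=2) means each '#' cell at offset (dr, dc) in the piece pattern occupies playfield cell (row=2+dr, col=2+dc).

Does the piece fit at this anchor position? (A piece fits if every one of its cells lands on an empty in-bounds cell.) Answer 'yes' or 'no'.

Check each piece cell at anchor (2, 2):
  offset (0,1) -> (2,3): occupied ('#') -> FAIL
  offset (1,1) -> (3,3): occupied ('#') -> FAIL
  offset (2,0) -> (4,2): occupied ('#') -> FAIL
  offset (2,1) -> (4,3): empty -> OK
All cells valid: no

Answer: no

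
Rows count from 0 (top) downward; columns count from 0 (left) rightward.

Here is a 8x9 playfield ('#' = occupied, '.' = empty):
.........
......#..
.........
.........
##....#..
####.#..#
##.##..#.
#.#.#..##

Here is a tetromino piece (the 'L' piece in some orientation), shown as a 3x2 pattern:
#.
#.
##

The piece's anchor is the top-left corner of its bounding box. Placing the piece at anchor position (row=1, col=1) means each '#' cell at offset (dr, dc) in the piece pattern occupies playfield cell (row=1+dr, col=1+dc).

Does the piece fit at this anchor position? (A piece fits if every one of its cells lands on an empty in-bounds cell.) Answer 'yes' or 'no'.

Check each piece cell at anchor (1, 1):
  offset (0,0) -> (1,1): empty -> OK
  offset (1,0) -> (2,1): empty -> OK
  offset (2,0) -> (3,1): empty -> OK
  offset (2,1) -> (3,2): empty -> OK
All cells valid: yes

Answer: yes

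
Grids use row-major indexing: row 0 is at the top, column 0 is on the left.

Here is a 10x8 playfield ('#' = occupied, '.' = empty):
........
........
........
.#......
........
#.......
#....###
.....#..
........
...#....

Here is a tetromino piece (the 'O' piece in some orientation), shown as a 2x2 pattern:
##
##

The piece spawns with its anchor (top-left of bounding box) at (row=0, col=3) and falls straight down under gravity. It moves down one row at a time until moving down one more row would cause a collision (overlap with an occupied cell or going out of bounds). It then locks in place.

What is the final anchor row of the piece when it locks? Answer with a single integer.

Answer: 7

Derivation:
Spawn at (row=0, col=3). Try each row:
  row 0: fits
  row 1: fits
  row 2: fits
  row 3: fits
  row 4: fits
  row 5: fits
  row 6: fits
  row 7: fits
  row 8: blocked -> lock at row 7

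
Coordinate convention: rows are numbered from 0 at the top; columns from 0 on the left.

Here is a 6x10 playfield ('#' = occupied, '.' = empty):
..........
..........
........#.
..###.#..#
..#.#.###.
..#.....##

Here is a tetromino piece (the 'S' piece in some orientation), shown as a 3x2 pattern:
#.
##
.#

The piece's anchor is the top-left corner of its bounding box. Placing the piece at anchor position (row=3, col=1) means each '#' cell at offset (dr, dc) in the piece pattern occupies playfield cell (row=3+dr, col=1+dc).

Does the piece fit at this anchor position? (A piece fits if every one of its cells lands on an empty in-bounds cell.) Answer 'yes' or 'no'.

Check each piece cell at anchor (3, 1):
  offset (0,0) -> (3,1): empty -> OK
  offset (1,0) -> (4,1): empty -> OK
  offset (1,1) -> (4,2): occupied ('#') -> FAIL
  offset (2,1) -> (5,2): occupied ('#') -> FAIL
All cells valid: no

Answer: no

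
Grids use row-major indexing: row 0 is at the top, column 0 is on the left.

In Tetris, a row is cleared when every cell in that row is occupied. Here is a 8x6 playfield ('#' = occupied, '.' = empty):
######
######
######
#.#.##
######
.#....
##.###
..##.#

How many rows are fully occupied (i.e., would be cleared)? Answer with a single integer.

Check each row:
  row 0: 0 empty cells -> FULL (clear)
  row 1: 0 empty cells -> FULL (clear)
  row 2: 0 empty cells -> FULL (clear)
  row 3: 2 empty cells -> not full
  row 4: 0 empty cells -> FULL (clear)
  row 5: 5 empty cells -> not full
  row 6: 1 empty cell -> not full
  row 7: 3 empty cells -> not full
Total rows cleared: 4

Answer: 4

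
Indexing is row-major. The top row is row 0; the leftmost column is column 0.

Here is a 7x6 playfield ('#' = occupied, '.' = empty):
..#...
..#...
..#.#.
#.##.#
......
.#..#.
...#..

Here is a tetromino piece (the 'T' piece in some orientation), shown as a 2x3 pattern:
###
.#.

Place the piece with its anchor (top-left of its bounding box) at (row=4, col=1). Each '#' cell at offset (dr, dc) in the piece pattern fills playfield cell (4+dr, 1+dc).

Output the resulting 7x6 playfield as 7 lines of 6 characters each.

Fill (4+0,1+0) = (4,1)
Fill (4+0,1+1) = (4,2)
Fill (4+0,1+2) = (4,3)
Fill (4+1,1+1) = (5,2)

Answer: ..#...
..#...
..#.#.
#.##.#
.###..
.##.#.
...#..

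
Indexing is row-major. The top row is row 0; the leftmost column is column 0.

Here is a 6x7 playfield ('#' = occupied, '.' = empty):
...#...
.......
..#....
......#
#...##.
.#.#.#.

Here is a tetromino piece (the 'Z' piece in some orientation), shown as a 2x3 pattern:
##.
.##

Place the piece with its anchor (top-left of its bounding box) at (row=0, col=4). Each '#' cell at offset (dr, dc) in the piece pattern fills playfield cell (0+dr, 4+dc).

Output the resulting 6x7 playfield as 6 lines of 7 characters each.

Answer: ...###.
.....##
..#....
......#
#...##.
.#.#.#.

Derivation:
Fill (0+0,4+0) = (0,4)
Fill (0+0,4+1) = (0,5)
Fill (0+1,4+1) = (1,5)
Fill (0+1,4+2) = (1,6)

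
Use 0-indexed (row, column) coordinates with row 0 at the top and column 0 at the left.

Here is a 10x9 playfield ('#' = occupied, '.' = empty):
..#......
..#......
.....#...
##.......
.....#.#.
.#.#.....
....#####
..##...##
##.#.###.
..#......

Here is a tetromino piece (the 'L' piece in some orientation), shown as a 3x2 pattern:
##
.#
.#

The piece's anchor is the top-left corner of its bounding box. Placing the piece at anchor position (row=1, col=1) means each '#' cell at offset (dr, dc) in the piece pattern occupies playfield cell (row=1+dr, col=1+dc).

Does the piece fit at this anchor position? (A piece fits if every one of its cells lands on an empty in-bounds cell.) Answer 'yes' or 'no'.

Check each piece cell at anchor (1, 1):
  offset (0,0) -> (1,1): empty -> OK
  offset (0,1) -> (1,2): occupied ('#') -> FAIL
  offset (1,1) -> (2,2): empty -> OK
  offset (2,1) -> (3,2): empty -> OK
All cells valid: no

Answer: no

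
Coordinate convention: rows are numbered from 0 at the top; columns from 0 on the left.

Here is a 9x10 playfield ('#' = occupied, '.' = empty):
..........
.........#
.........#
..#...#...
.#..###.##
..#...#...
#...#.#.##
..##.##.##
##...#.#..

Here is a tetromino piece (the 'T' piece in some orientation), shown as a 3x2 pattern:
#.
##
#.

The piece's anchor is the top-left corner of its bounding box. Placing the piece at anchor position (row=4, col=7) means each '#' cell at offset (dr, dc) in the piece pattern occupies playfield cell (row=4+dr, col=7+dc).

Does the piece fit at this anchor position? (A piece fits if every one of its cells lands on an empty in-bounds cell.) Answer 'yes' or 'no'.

Answer: yes

Derivation:
Check each piece cell at anchor (4, 7):
  offset (0,0) -> (4,7): empty -> OK
  offset (1,0) -> (5,7): empty -> OK
  offset (1,1) -> (5,8): empty -> OK
  offset (2,0) -> (6,7): empty -> OK
All cells valid: yes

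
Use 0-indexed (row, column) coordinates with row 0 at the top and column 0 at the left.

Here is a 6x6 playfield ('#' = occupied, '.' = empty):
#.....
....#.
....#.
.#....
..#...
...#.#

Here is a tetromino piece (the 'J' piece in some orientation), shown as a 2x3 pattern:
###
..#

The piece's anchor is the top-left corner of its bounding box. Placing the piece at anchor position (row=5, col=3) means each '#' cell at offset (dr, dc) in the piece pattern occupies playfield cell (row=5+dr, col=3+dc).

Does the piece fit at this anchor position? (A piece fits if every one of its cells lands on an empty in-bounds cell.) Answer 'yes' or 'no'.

Check each piece cell at anchor (5, 3):
  offset (0,0) -> (5,3): occupied ('#') -> FAIL
  offset (0,1) -> (5,4): empty -> OK
  offset (0,2) -> (5,5): occupied ('#') -> FAIL
  offset (1,2) -> (6,5): out of bounds -> FAIL
All cells valid: no

Answer: no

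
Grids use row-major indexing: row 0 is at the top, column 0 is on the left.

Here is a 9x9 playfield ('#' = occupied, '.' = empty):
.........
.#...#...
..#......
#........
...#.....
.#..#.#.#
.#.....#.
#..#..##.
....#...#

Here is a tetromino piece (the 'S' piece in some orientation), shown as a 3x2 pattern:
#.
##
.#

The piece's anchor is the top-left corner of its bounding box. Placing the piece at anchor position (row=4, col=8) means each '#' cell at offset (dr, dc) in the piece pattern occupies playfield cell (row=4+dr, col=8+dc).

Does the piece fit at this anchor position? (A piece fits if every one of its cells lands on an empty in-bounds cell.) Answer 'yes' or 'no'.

Check each piece cell at anchor (4, 8):
  offset (0,0) -> (4,8): empty -> OK
  offset (1,0) -> (5,8): occupied ('#') -> FAIL
  offset (1,1) -> (5,9): out of bounds -> FAIL
  offset (2,1) -> (6,9): out of bounds -> FAIL
All cells valid: no

Answer: no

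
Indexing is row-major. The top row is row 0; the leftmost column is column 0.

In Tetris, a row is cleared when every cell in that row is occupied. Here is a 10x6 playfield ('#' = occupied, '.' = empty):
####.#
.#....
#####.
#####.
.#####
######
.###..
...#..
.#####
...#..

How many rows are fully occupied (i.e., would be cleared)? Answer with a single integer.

Check each row:
  row 0: 1 empty cell -> not full
  row 1: 5 empty cells -> not full
  row 2: 1 empty cell -> not full
  row 3: 1 empty cell -> not full
  row 4: 1 empty cell -> not full
  row 5: 0 empty cells -> FULL (clear)
  row 6: 3 empty cells -> not full
  row 7: 5 empty cells -> not full
  row 8: 1 empty cell -> not full
  row 9: 5 empty cells -> not full
Total rows cleared: 1

Answer: 1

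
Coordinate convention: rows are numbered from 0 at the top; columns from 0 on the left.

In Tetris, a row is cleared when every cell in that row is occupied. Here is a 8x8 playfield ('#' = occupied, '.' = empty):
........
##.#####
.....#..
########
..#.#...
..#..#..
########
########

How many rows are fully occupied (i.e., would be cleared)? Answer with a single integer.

Check each row:
  row 0: 8 empty cells -> not full
  row 1: 1 empty cell -> not full
  row 2: 7 empty cells -> not full
  row 3: 0 empty cells -> FULL (clear)
  row 4: 6 empty cells -> not full
  row 5: 6 empty cells -> not full
  row 6: 0 empty cells -> FULL (clear)
  row 7: 0 empty cells -> FULL (clear)
Total rows cleared: 3

Answer: 3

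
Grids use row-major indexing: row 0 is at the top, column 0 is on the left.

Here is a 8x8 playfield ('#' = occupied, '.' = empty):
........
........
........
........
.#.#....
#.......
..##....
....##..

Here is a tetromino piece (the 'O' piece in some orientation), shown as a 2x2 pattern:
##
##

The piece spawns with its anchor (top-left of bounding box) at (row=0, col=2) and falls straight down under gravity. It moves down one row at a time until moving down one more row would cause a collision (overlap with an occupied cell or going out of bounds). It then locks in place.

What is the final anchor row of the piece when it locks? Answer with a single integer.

Spawn at (row=0, col=2). Try each row:
  row 0: fits
  row 1: fits
  row 2: fits
  row 3: blocked -> lock at row 2

Answer: 2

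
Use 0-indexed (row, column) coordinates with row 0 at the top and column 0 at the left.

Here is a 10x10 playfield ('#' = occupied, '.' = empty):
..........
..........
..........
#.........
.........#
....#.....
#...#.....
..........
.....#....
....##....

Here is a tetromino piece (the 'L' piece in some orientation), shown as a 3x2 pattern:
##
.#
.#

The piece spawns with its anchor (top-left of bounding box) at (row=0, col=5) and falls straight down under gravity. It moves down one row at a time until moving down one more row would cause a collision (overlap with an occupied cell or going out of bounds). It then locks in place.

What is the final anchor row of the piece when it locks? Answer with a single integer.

Answer: 7

Derivation:
Spawn at (row=0, col=5). Try each row:
  row 0: fits
  row 1: fits
  row 2: fits
  row 3: fits
  row 4: fits
  row 5: fits
  row 6: fits
  row 7: fits
  row 8: blocked -> lock at row 7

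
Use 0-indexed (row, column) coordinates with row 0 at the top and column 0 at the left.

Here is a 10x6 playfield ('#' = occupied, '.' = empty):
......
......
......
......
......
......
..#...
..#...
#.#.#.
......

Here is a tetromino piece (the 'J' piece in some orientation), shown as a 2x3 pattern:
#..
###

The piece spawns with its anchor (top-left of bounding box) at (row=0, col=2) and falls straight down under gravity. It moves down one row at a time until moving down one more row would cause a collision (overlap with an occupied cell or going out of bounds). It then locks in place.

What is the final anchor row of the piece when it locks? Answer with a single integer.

Answer: 4

Derivation:
Spawn at (row=0, col=2). Try each row:
  row 0: fits
  row 1: fits
  row 2: fits
  row 3: fits
  row 4: fits
  row 5: blocked -> lock at row 4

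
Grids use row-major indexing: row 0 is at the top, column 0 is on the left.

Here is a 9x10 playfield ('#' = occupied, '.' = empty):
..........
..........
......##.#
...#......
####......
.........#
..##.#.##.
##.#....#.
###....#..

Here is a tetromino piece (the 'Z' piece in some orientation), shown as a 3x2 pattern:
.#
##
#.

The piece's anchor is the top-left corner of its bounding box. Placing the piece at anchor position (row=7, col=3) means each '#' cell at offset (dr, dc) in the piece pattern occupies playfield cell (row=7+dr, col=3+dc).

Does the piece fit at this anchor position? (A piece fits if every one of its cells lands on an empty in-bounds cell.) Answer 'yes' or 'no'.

Check each piece cell at anchor (7, 3):
  offset (0,1) -> (7,4): empty -> OK
  offset (1,0) -> (8,3): empty -> OK
  offset (1,1) -> (8,4): empty -> OK
  offset (2,0) -> (9,3): out of bounds -> FAIL
All cells valid: no

Answer: no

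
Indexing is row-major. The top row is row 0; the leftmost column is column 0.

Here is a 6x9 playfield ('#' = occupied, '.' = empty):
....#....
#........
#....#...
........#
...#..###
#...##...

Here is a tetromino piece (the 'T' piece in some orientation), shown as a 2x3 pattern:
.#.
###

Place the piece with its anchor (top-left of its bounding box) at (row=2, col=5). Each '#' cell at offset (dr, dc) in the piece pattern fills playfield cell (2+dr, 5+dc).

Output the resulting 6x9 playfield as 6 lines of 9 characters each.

Answer: ....#....
#........
#....##..
.....####
...#..###
#...##...

Derivation:
Fill (2+0,5+1) = (2,6)
Fill (2+1,5+0) = (3,5)
Fill (2+1,5+1) = (3,6)
Fill (2+1,5+2) = (3,7)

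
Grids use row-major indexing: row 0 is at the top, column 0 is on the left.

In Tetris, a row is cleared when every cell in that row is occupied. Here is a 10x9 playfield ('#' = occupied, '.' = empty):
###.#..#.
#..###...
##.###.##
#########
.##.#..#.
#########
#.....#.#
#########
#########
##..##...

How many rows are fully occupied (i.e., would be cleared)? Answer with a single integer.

Answer: 4

Derivation:
Check each row:
  row 0: 4 empty cells -> not full
  row 1: 5 empty cells -> not full
  row 2: 2 empty cells -> not full
  row 3: 0 empty cells -> FULL (clear)
  row 4: 5 empty cells -> not full
  row 5: 0 empty cells -> FULL (clear)
  row 6: 6 empty cells -> not full
  row 7: 0 empty cells -> FULL (clear)
  row 8: 0 empty cells -> FULL (clear)
  row 9: 5 empty cells -> not full
Total rows cleared: 4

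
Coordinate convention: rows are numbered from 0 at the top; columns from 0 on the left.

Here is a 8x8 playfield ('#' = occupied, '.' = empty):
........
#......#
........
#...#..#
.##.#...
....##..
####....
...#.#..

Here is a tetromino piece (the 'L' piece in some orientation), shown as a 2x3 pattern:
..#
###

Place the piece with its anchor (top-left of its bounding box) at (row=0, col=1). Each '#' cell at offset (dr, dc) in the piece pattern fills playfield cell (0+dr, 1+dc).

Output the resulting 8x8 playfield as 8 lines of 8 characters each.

Answer: ...#....
####...#
........
#...#..#
.##.#...
....##..
####....
...#.#..

Derivation:
Fill (0+0,1+2) = (0,3)
Fill (0+1,1+0) = (1,1)
Fill (0+1,1+1) = (1,2)
Fill (0+1,1+2) = (1,3)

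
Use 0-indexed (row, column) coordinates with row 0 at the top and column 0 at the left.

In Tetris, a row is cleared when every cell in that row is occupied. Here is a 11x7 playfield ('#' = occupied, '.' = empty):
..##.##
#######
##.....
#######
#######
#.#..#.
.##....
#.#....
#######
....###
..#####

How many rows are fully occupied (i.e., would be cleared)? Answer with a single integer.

Check each row:
  row 0: 3 empty cells -> not full
  row 1: 0 empty cells -> FULL (clear)
  row 2: 5 empty cells -> not full
  row 3: 0 empty cells -> FULL (clear)
  row 4: 0 empty cells -> FULL (clear)
  row 5: 4 empty cells -> not full
  row 6: 5 empty cells -> not full
  row 7: 5 empty cells -> not full
  row 8: 0 empty cells -> FULL (clear)
  row 9: 4 empty cells -> not full
  row 10: 2 empty cells -> not full
Total rows cleared: 4

Answer: 4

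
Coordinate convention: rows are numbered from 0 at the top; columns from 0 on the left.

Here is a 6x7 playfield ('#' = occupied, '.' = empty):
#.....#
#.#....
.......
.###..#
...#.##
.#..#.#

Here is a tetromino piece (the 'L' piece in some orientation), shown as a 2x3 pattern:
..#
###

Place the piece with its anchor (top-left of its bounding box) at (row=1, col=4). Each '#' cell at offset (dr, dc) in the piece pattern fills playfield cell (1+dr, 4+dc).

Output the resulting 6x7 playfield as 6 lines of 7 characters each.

Fill (1+0,4+2) = (1,6)
Fill (1+1,4+0) = (2,4)
Fill (1+1,4+1) = (2,5)
Fill (1+1,4+2) = (2,6)

Answer: #.....#
#.#...#
....###
.###..#
...#.##
.#..#.#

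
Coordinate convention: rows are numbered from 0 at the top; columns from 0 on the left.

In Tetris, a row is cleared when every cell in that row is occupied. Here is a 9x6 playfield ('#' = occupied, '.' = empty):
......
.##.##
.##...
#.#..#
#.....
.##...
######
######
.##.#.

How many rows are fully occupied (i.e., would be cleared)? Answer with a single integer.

Answer: 2

Derivation:
Check each row:
  row 0: 6 empty cells -> not full
  row 1: 2 empty cells -> not full
  row 2: 4 empty cells -> not full
  row 3: 3 empty cells -> not full
  row 4: 5 empty cells -> not full
  row 5: 4 empty cells -> not full
  row 6: 0 empty cells -> FULL (clear)
  row 7: 0 empty cells -> FULL (clear)
  row 8: 3 empty cells -> not full
Total rows cleared: 2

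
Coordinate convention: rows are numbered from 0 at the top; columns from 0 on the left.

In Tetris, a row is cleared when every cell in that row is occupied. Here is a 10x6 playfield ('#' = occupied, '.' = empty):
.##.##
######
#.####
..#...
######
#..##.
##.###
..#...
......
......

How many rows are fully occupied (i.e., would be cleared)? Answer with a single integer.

Answer: 2

Derivation:
Check each row:
  row 0: 2 empty cells -> not full
  row 1: 0 empty cells -> FULL (clear)
  row 2: 1 empty cell -> not full
  row 3: 5 empty cells -> not full
  row 4: 0 empty cells -> FULL (clear)
  row 5: 3 empty cells -> not full
  row 6: 1 empty cell -> not full
  row 7: 5 empty cells -> not full
  row 8: 6 empty cells -> not full
  row 9: 6 empty cells -> not full
Total rows cleared: 2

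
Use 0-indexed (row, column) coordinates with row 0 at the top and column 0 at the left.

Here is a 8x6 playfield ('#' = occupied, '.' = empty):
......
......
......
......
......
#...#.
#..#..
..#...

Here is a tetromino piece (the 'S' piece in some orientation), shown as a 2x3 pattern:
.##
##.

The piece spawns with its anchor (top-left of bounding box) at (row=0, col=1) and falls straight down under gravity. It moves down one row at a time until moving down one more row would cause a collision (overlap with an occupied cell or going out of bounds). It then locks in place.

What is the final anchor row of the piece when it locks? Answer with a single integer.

Answer: 5

Derivation:
Spawn at (row=0, col=1). Try each row:
  row 0: fits
  row 1: fits
  row 2: fits
  row 3: fits
  row 4: fits
  row 5: fits
  row 6: blocked -> lock at row 5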